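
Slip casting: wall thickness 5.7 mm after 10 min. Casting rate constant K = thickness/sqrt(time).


K = 5.7 / sqrt(10) = 5.7 / 3.1623 = 1.802 mm/min^0.5

1.802


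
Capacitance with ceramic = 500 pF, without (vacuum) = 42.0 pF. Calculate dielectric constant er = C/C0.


er = 500 / 42.0 = 11.9

11.9


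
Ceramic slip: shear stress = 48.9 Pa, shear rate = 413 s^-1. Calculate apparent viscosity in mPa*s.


eta = tau/gamma * 1000 = 48.9/413 * 1000 = 118.4 mPa*s

118.4


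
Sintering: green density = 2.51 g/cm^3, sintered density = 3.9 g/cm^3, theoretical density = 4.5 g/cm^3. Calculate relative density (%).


Relative = 3.9 / 4.5 * 100 = 86.7%

86.7


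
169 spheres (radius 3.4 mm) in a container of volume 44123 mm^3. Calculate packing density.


V_sphere = 4/3*pi*3.4^3 = 164.6362 mm^3
Total V = 169*164.6362 = 27823.5178 mm^3
PD = 27823.5178 / 44123 = 0.631

0.631


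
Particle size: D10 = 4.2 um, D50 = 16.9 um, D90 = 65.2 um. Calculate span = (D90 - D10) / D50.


Span = (65.2 - 4.2) / 16.9 = 61.0 / 16.9 = 3.609

3.609


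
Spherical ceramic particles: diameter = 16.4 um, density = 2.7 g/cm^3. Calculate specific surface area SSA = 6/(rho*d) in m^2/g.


SSA = 6 / (2.7 * 16.4) = 0.136 m^2/g

0.136


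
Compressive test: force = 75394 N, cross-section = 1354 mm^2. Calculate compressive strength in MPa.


CS = 75394 / 1354 = 55.7 MPa

55.7


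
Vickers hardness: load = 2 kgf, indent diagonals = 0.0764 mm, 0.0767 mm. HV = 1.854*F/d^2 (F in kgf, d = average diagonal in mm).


d_avg = (0.0764+0.0767)/2 = 0.07655 mm
HV = 1.854*2/0.07655^2 = 633

633


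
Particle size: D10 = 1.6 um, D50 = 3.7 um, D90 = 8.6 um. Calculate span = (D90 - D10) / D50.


Span = (8.6 - 1.6) / 3.7 = 7.0 / 3.7 = 1.892

1.892


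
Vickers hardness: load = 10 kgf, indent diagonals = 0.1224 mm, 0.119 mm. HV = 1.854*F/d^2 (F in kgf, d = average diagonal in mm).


d_avg = (0.1224+0.119)/2 = 0.1207 mm
HV = 1.854*10/0.1207^2 = 1273

1273


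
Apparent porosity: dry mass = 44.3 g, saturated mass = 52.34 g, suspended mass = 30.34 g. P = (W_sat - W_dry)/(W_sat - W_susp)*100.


P = (52.34 - 44.3) / (52.34 - 30.34) * 100 = 8.04 / 22.0 * 100 = 36.5%

36.5


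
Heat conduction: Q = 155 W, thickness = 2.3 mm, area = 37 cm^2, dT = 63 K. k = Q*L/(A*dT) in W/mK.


k = 155*2.3/1000/(37/10000*63) = 1.53 W/mK

1.53


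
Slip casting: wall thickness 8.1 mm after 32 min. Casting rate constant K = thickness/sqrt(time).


K = 8.1 / sqrt(32) = 8.1 / 5.6569 = 1.432 mm/min^0.5

1.432


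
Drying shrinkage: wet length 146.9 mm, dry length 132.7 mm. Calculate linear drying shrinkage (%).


DS = (146.9 - 132.7) / 146.9 * 100 = 9.67%

9.67


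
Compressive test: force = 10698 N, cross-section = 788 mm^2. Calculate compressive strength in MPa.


CS = 10698 / 788 = 13.6 MPa

13.6


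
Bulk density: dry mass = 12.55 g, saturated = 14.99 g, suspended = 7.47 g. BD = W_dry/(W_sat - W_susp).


BD = 12.55 / (14.99 - 7.47) = 12.55 / 7.52 = 1.669 g/cm^3

1.669


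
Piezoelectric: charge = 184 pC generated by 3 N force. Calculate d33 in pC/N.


d33 = 184 / 3 = 61.3 pC/N

61.3


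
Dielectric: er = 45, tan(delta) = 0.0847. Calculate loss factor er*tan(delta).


Loss = 45 * 0.0847 = 3.812

3.812


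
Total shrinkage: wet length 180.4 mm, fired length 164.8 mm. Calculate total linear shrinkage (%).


TS = (180.4 - 164.8) / 180.4 * 100 = 8.65%

8.65


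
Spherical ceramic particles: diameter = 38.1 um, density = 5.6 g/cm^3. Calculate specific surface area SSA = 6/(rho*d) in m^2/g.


SSA = 6 / (5.6 * 38.1) = 0.028 m^2/g

0.028


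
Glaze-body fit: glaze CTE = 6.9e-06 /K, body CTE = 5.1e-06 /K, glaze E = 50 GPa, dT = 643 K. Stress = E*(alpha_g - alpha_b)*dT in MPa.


Stress = 50*1000*(6.9e-06 - 5.1e-06)*643 = 57.9 MPa

57.9


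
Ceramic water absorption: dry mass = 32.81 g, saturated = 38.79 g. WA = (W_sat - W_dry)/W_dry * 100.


WA = (38.79 - 32.81) / 32.81 * 100 = 18.23%

18.23


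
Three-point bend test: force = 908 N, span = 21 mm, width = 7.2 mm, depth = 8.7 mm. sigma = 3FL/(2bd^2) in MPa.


sigma = 3*908*21/(2*7.2*8.7^2) = 52.5 MPa

52.5


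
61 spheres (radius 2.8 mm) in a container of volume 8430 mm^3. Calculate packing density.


V_sphere = 4/3*pi*2.8^3 = 91.9523 mm^3
Total V = 61*91.9523 = 5609.0903 mm^3
PD = 5609.0903 / 8430 = 0.665

0.665


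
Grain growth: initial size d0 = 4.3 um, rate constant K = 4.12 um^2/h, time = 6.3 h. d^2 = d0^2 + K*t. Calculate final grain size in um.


d^2 = 4.3^2 + 4.12*6.3 = 44.446
d = sqrt(44.446) = 6.67 um

6.67


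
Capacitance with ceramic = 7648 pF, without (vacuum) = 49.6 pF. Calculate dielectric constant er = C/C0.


er = 7648 / 49.6 = 154.19

154.19


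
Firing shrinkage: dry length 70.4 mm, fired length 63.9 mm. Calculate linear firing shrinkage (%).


FS = (70.4 - 63.9) / 70.4 * 100 = 9.23%

9.23


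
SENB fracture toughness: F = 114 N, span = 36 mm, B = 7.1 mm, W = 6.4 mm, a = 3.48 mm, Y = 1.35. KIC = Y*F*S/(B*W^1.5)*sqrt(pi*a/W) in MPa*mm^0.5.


KIC = 1.35*114*36/(7.1*6.4^1.5)*sqrt(pi*3.48/6.4) = 62.99

62.99


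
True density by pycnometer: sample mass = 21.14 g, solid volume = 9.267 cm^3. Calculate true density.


TD = 21.14 / 9.267 = 2.281 g/cm^3

2.281


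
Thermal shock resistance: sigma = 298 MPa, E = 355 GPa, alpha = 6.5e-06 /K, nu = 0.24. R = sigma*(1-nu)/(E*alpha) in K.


R = 298*(1-0.24)/(355*1000*6.5e-06) = 98 K

98


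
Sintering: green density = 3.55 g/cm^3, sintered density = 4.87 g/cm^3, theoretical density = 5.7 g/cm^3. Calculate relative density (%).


Relative = 4.87 / 5.7 * 100 = 85.4%

85.4


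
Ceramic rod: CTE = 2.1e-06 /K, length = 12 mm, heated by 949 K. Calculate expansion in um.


dL = 2.1e-06 * 12 * 949 * 1000 = 23.915 um

23.915


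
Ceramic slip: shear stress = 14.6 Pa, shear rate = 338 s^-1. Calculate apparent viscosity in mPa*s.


eta = tau/gamma * 1000 = 14.6/338 * 1000 = 43.2 mPa*s

43.2


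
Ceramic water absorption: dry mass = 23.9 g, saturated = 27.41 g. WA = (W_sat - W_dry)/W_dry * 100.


WA = (27.41 - 23.9) / 23.9 * 100 = 14.69%

14.69


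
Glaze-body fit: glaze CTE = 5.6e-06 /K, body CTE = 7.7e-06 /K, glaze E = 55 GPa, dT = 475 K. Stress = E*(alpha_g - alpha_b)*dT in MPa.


Stress = 55*1000*(5.6e-06 - 7.7e-06)*475 = -54.9 MPa

-54.9


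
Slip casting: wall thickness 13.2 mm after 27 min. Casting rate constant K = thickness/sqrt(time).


K = 13.2 / sqrt(27) = 13.2 / 5.1962 = 2.54 mm/min^0.5

2.54


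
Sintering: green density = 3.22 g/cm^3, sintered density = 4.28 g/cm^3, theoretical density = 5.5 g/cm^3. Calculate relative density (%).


Relative = 4.28 / 5.5 * 100 = 77.8%

77.8


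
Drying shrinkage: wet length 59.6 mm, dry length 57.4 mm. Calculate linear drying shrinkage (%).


DS = (59.6 - 57.4) / 59.6 * 100 = 3.69%

3.69


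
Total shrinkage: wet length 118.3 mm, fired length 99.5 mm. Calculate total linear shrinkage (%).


TS = (118.3 - 99.5) / 118.3 * 100 = 15.89%

15.89


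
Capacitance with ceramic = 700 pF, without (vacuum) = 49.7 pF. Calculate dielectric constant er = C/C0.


er = 700 / 49.7 = 14.08

14.08


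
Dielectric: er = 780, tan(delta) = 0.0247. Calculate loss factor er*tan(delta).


Loss = 780 * 0.0247 = 19.266

19.266


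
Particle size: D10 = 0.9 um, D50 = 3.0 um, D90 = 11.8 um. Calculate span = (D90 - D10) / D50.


Span = (11.8 - 0.9) / 3.0 = 10.9 / 3.0 = 3.633

3.633


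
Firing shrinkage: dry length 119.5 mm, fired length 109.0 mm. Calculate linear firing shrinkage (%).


FS = (119.5 - 109.0) / 119.5 * 100 = 8.79%

8.79


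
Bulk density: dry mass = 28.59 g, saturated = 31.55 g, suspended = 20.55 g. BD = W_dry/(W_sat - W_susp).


BD = 28.59 / (31.55 - 20.55) = 28.59 / 11.0 = 2.599 g/cm^3

2.599


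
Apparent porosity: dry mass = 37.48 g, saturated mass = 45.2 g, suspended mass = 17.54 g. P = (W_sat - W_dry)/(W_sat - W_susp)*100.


P = (45.2 - 37.48) / (45.2 - 17.54) * 100 = 7.72 / 27.66 * 100 = 27.9%

27.9


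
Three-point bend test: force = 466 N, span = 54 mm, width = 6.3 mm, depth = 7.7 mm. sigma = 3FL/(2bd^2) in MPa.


sigma = 3*466*54/(2*6.3*7.7^2) = 101.1 MPa

101.1


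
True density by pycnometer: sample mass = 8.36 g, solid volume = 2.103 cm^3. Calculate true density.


TD = 8.36 / 2.103 = 3.975 g/cm^3

3.975


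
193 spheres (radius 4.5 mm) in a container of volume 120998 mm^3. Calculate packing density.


V_sphere = 4/3*pi*4.5^3 = 381.7035 mm^3
Total V = 193*381.7035 = 73668.7755 mm^3
PD = 73668.7755 / 120998 = 0.609

0.609


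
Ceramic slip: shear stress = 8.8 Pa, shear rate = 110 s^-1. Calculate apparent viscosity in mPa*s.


eta = tau/gamma * 1000 = 8.8/110 * 1000 = 80.0 mPa*s

80.0


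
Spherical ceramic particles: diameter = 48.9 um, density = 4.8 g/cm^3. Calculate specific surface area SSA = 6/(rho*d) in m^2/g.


SSA = 6 / (4.8 * 48.9) = 0.026 m^2/g

0.026


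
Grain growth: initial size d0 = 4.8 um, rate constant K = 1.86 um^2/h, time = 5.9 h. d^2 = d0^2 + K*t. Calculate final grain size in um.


d^2 = 4.8^2 + 1.86*5.9 = 34.014
d = sqrt(34.014) = 5.83 um

5.83


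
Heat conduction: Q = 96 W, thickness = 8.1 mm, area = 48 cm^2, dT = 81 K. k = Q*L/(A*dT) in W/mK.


k = 96*8.1/1000/(48/10000*81) = 2.0 W/mK

2.0


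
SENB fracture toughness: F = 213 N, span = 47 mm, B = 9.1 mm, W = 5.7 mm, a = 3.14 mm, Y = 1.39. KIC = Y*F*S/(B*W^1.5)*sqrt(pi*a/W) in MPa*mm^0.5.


KIC = 1.39*213*47/(9.1*5.7^1.5)*sqrt(pi*3.14/5.7) = 147.82

147.82


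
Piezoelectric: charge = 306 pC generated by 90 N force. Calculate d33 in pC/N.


d33 = 306 / 90 = 3.4 pC/N

3.4


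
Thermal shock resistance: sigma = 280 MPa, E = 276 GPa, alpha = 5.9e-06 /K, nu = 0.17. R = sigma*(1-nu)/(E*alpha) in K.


R = 280*(1-0.17)/(276*1000*5.9e-06) = 143 K

143


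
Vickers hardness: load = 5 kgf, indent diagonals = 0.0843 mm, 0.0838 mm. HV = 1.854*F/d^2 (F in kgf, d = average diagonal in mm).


d_avg = (0.0843+0.0838)/2 = 0.08405 mm
HV = 1.854*5/0.08405^2 = 1312

1312


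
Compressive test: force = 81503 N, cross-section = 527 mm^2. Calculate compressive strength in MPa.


CS = 81503 / 527 = 154.7 MPa

154.7


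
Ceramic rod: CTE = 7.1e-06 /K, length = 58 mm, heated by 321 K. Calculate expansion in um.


dL = 7.1e-06 * 58 * 321 * 1000 = 132.188 um

132.188


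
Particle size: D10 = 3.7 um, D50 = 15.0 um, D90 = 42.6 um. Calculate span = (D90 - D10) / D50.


Span = (42.6 - 3.7) / 15.0 = 38.9 / 15.0 = 2.593

2.593


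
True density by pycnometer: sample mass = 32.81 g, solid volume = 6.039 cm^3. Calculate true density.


TD = 32.81 / 6.039 = 5.433 g/cm^3

5.433


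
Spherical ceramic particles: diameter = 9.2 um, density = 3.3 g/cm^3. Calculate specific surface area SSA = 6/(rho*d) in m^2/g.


SSA = 6 / (3.3 * 9.2) = 0.198 m^2/g

0.198


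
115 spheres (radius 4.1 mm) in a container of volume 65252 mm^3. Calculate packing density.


V_sphere = 4/3*pi*4.1^3 = 288.6956 mm^3
Total V = 115*288.6956 = 33199.994 mm^3
PD = 33199.994 / 65252 = 0.509

0.509


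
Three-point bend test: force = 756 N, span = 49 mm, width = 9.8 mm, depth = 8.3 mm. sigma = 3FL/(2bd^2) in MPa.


sigma = 3*756*49/(2*9.8*8.3^2) = 82.3 MPa

82.3


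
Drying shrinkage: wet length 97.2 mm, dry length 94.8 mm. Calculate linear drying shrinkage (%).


DS = (97.2 - 94.8) / 97.2 * 100 = 2.47%

2.47


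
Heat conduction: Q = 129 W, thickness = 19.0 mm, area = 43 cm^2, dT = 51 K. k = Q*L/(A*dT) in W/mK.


k = 129*19.0/1000/(43/10000*51) = 11.18 W/mK

11.18


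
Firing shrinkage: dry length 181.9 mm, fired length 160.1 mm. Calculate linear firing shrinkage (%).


FS = (181.9 - 160.1) / 181.9 * 100 = 11.98%

11.98


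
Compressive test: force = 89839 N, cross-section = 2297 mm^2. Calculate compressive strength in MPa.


CS = 89839 / 2297 = 39.1 MPa

39.1


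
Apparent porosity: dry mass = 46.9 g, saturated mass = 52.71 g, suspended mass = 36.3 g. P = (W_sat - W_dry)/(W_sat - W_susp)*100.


P = (52.71 - 46.9) / (52.71 - 36.3) * 100 = 5.81 / 16.41 * 100 = 35.4%

35.4


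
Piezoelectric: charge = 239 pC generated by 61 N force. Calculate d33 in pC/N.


d33 = 239 / 61 = 3.9 pC/N

3.9


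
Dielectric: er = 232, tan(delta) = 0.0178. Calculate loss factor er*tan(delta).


Loss = 232 * 0.0178 = 4.13

4.13


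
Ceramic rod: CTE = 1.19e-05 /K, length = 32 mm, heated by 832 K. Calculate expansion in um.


dL = 1.19e-05 * 32 * 832 * 1000 = 316.826 um

316.826


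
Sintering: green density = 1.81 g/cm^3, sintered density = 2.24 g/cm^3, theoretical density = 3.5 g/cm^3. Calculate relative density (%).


Relative = 2.24 / 3.5 * 100 = 64.0%

64.0


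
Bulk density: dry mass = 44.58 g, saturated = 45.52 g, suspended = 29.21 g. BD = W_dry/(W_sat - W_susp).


BD = 44.58 / (45.52 - 29.21) = 44.58 / 16.31 = 2.733 g/cm^3

2.733


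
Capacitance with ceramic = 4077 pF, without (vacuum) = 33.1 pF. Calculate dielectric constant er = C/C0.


er = 4077 / 33.1 = 123.17

123.17


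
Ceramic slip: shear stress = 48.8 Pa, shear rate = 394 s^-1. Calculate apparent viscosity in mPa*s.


eta = tau/gamma * 1000 = 48.8/394 * 1000 = 123.9 mPa*s

123.9


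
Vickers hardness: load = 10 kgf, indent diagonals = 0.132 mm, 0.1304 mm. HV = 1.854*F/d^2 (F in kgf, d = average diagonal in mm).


d_avg = (0.132+0.1304)/2 = 0.1312 mm
HV = 1.854*10/0.1312^2 = 1077

1077


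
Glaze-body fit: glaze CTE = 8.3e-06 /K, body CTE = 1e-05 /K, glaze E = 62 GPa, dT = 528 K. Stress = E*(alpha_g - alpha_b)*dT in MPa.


Stress = 62*1000*(8.3e-06 - 1e-05)*528 = -55.7 MPa

-55.7


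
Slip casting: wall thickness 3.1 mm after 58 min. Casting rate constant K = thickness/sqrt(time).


K = 3.1 / sqrt(58) = 3.1 / 7.6158 = 0.407 mm/min^0.5

0.407


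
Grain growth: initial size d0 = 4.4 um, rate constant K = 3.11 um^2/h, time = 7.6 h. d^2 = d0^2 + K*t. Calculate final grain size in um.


d^2 = 4.4^2 + 3.11*7.6 = 42.996
d = sqrt(42.996) = 6.56 um

6.56


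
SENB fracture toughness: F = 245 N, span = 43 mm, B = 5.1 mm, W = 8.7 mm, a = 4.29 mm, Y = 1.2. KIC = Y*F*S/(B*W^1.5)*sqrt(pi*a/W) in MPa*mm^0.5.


KIC = 1.2*245*43/(5.1*8.7^1.5)*sqrt(pi*4.29/8.7) = 120.23

120.23


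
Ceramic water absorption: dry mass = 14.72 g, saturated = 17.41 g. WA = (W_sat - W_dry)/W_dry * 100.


WA = (17.41 - 14.72) / 14.72 * 100 = 18.27%

18.27


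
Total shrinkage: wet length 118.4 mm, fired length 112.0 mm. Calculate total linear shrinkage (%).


TS = (118.4 - 112.0) / 118.4 * 100 = 5.41%

5.41


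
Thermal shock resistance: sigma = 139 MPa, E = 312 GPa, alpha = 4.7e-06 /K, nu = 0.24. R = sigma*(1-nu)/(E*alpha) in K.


R = 139*(1-0.24)/(312*1000*4.7e-06) = 72 K

72


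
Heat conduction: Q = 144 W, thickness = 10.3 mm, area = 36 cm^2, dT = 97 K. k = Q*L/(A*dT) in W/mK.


k = 144*10.3/1000/(36/10000*97) = 4.25 W/mK

4.25


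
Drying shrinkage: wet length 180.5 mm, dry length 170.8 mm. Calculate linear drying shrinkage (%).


DS = (180.5 - 170.8) / 180.5 * 100 = 5.37%

5.37


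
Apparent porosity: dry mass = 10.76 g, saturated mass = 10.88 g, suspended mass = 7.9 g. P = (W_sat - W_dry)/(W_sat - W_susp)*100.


P = (10.88 - 10.76) / (10.88 - 7.9) * 100 = 0.12 / 2.98 * 100 = 4.0%

4.0


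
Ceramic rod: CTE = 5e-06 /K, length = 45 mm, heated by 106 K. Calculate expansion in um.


dL = 5e-06 * 45 * 106 * 1000 = 23.85 um

23.85


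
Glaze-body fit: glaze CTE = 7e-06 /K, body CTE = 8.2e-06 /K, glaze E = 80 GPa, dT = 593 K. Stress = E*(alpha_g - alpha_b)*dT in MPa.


Stress = 80*1000*(7e-06 - 8.2e-06)*593 = -56.9 MPa

-56.9


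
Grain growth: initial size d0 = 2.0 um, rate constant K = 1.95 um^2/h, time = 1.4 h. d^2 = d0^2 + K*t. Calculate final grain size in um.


d^2 = 2.0^2 + 1.95*1.4 = 6.73
d = sqrt(6.73) = 2.59 um

2.59


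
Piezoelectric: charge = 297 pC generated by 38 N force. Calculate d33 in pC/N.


d33 = 297 / 38 = 7.8 pC/N

7.8


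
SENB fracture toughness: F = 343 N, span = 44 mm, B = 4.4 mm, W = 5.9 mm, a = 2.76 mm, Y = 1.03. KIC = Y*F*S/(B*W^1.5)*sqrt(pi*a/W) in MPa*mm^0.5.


KIC = 1.03*343*44/(4.4*5.9^1.5)*sqrt(pi*2.76/5.9) = 298.85

298.85


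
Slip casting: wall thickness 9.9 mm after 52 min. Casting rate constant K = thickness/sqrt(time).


K = 9.9 / sqrt(52) = 9.9 / 7.2111 = 1.373 mm/min^0.5

1.373


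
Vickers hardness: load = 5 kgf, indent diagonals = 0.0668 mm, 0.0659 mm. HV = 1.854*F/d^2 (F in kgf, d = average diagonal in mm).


d_avg = (0.0668+0.0659)/2 = 0.06635 mm
HV = 1.854*5/0.06635^2 = 2106

2106


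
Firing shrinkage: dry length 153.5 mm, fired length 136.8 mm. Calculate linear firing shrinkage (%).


FS = (153.5 - 136.8) / 153.5 * 100 = 10.88%

10.88


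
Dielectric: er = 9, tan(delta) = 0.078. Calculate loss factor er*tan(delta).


Loss = 9 * 0.078 = 0.702

0.702


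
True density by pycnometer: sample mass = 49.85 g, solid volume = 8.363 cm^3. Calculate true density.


TD = 49.85 / 8.363 = 5.961 g/cm^3

5.961


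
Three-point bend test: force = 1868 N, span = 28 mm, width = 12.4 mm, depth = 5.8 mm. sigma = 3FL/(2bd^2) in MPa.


sigma = 3*1868*28/(2*12.4*5.8^2) = 188.1 MPa

188.1


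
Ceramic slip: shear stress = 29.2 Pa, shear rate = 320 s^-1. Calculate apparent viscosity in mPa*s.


eta = tau/gamma * 1000 = 29.2/320 * 1000 = 91.3 mPa*s

91.3


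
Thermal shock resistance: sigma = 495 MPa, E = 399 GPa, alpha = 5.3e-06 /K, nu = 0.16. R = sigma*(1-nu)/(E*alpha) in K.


R = 495*(1-0.16)/(399*1000*5.3e-06) = 197 K

197


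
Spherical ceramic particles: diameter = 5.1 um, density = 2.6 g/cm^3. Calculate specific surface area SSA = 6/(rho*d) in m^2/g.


SSA = 6 / (2.6 * 5.1) = 0.452 m^2/g

0.452


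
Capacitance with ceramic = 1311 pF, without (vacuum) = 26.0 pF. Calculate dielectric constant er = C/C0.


er = 1311 / 26.0 = 50.42

50.42


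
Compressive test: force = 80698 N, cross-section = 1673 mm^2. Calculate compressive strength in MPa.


CS = 80698 / 1673 = 48.2 MPa

48.2


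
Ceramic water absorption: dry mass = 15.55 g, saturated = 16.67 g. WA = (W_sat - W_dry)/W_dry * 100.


WA = (16.67 - 15.55) / 15.55 * 100 = 7.2%

7.2


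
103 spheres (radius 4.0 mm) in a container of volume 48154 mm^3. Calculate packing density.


V_sphere = 4/3*pi*4.0^3 = 268.0826 mm^3
Total V = 103*268.0826 = 27612.5078 mm^3
PD = 27612.5078 / 48154 = 0.573

0.573


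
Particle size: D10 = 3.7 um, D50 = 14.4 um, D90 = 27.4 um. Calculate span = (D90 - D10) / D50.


Span = (27.4 - 3.7) / 14.4 = 23.7 / 14.4 = 1.646

1.646


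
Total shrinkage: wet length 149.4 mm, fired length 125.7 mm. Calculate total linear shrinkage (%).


TS = (149.4 - 125.7) / 149.4 * 100 = 15.86%

15.86


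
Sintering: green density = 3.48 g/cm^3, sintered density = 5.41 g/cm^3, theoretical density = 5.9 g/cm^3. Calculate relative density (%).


Relative = 5.41 / 5.9 * 100 = 91.7%

91.7


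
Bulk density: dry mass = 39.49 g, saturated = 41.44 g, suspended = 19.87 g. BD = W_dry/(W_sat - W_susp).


BD = 39.49 / (41.44 - 19.87) = 39.49 / 21.57 = 1.831 g/cm^3

1.831


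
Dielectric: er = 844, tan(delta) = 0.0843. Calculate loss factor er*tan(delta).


Loss = 844 * 0.0843 = 71.149

71.149


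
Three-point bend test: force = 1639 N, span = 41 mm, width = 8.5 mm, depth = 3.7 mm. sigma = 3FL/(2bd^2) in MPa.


sigma = 3*1639*41/(2*8.5*3.7^2) = 866.2 MPa

866.2


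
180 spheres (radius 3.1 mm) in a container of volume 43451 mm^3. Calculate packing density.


V_sphere = 4/3*pi*3.1^3 = 124.7882 mm^3
Total V = 180*124.7882 = 22461.876 mm^3
PD = 22461.876 / 43451 = 0.517

0.517


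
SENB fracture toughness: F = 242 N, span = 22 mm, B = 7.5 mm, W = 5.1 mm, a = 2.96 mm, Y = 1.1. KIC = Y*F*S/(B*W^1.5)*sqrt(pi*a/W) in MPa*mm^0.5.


KIC = 1.1*242*22/(7.5*5.1^1.5)*sqrt(pi*2.96/5.1) = 91.55

91.55


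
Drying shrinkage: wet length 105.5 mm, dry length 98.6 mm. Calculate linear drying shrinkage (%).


DS = (105.5 - 98.6) / 105.5 * 100 = 6.54%

6.54


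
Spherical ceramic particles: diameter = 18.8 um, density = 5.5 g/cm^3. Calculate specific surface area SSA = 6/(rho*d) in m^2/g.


SSA = 6 / (5.5 * 18.8) = 0.058 m^2/g

0.058


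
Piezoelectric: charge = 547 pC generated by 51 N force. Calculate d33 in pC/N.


d33 = 547 / 51 = 10.7 pC/N

10.7


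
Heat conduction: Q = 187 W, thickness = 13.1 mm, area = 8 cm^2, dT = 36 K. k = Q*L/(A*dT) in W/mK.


k = 187*13.1/1000/(8/10000*36) = 85.06 W/mK

85.06


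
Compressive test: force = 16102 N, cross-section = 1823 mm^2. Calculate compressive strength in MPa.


CS = 16102 / 1823 = 8.8 MPa

8.8


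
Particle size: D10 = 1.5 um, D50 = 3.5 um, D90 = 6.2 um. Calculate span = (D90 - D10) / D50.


Span = (6.2 - 1.5) / 3.5 = 4.7 / 3.5 = 1.343

1.343


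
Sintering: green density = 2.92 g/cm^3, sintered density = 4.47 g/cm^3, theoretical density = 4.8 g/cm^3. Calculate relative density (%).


Relative = 4.47 / 4.8 * 100 = 93.1%

93.1


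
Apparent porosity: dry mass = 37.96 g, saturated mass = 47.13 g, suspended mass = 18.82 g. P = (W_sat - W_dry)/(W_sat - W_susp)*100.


P = (47.13 - 37.96) / (47.13 - 18.82) * 100 = 9.17 / 28.31 * 100 = 32.4%

32.4


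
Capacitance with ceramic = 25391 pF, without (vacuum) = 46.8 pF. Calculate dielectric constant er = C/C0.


er = 25391 / 46.8 = 542.54

542.54


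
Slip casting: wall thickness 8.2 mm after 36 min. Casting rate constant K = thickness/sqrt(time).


K = 8.2 / sqrt(36) = 8.2 / 6.0 = 1.367 mm/min^0.5

1.367


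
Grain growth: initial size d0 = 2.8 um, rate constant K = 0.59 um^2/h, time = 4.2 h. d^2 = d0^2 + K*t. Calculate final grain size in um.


d^2 = 2.8^2 + 0.59*4.2 = 10.318
d = sqrt(10.318) = 3.21 um

3.21


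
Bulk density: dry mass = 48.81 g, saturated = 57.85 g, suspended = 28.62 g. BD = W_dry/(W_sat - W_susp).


BD = 48.81 / (57.85 - 28.62) = 48.81 / 29.23 = 1.67 g/cm^3

1.67


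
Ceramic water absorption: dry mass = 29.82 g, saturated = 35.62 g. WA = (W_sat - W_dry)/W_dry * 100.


WA = (35.62 - 29.82) / 29.82 * 100 = 19.45%

19.45


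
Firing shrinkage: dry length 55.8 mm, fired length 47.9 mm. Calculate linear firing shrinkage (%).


FS = (55.8 - 47.9) / 55.8 * 100 = 14.16%

14.16


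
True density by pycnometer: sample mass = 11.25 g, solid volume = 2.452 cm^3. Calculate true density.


TD = 11.25 / 2.452 = 4.588 g/cm^3

4.588


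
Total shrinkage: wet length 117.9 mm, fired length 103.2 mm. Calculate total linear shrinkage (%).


TS = (117.9 - 103.2) / 117.9 * 100 = 12.47%

12.47


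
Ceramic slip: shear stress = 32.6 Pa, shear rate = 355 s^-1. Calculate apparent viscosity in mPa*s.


eta = tau/gamma * 1000 = 32.6/355 * 1000 = 91.8 mPa*s

91.8


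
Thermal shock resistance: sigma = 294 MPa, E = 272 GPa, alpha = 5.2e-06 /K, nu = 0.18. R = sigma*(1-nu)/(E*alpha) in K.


R = 294*(1-0.18)/(272*1000*5.2e-06) = 170 K

170


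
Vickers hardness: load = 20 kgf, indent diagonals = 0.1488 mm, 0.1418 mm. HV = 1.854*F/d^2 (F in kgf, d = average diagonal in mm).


d_avg = (0.1488+0.1418)/2 = 0.1453 mm
HV = 1.854*20/0.1453^2 = 1756

1756


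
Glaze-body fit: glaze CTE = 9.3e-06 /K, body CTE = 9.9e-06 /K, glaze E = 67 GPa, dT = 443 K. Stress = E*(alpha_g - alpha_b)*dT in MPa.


Stress = 67*1000*(9.3e-06 - 9.9e-06)*443 = -17.8 MPa

-17.8


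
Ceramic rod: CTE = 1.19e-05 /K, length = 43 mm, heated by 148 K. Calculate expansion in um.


dL = 1.19e-05 * 43 * 148 * 1000 = 75.732 um

75.732


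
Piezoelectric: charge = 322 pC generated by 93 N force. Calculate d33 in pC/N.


d33 = 322 / 93 = 3.5 pC/N

3.5


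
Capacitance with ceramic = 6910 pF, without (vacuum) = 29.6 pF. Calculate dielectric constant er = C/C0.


er = 6910 / 29.6 = 233.45

233.45


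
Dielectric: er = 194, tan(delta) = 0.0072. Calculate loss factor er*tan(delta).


Loss = 194 * 0.0072 = 1.397

1.397


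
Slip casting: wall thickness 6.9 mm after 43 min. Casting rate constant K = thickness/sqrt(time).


K = 6.9 / sqrt(43) = 6.9 / 6.5574 = 1.052 mm/min^0.5

1.052


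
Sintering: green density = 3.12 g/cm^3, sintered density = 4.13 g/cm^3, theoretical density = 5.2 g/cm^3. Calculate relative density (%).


Relative = 4.13 / 5.2 * 100 = 79.4%

79.4


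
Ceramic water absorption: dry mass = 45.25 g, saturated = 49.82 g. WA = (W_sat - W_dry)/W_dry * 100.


WA = (49.82 - 45.25) / 45.25 * 100 = 10.1%

10.1


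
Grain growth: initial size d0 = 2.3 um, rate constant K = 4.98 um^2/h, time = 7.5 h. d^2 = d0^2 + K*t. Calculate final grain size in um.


d^2 = 2.3^2 + 4.98*7.5 = 42.64
d = sqrt(42.64) = 6.53 um

6.53


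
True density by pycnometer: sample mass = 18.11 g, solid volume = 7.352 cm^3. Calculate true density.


TD = 18.11 / 7.352 = 2.463 g/cm^3

2.463


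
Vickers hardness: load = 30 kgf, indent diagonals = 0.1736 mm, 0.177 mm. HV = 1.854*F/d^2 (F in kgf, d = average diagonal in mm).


d_avg = (0.1736+0.177)/2 = 0.1753 mm
HV = 1.854*30/0.1753^2 = 1810

1810


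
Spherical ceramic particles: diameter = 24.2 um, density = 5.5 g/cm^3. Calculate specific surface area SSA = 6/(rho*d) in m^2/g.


SSA = 6 / (5.5 * 24.2) = 0.045 m^2/g

0.045


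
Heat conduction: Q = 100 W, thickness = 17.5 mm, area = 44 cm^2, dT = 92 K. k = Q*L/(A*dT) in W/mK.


k = 100*17.5/1000/(44/10000*92) = 4.32 W/mK

4.32


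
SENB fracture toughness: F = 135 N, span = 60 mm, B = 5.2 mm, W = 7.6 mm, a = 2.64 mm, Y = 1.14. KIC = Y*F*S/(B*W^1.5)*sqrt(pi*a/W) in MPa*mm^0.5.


KIC = 1.14*135*60/(5.2*7.6^1.5)*sqrt(pi*2.64/7.6) = 88.54

88.54


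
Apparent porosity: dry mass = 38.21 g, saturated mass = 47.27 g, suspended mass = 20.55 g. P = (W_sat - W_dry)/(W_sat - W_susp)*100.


P = (47.27 - 38.21) / (47.27 - 20.55) * 100 = 9.06 / 26.72 * 100 = 33.9%

33.9


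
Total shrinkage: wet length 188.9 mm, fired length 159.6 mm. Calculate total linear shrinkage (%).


TS = (188.9 - 159.6) / 188.9 * 100 = 15.51%

15.51


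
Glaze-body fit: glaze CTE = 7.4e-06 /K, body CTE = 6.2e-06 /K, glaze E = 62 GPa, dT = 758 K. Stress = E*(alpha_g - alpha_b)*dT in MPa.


Stress = 62*1000*(7.4e-06 - 6.2e-06)*758 = 56.4 MPa

56.4


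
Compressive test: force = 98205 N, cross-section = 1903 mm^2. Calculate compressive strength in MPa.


CS = 98205 / 1903 = 51.6 MPa

51.6


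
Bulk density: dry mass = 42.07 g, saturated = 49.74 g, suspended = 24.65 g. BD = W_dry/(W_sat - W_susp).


BD = 42.07 / (49.74 - 24.65) = 42.07 / 25.09 = 1.677 g/cm^3

1.677


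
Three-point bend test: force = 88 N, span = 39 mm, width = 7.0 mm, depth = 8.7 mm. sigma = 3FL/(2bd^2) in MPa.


sigma = 3*88*39/(2*7.0*8.7^2) = 9.7 MPa

9.7


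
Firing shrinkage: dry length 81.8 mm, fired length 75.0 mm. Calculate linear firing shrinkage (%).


FS = (81.8 - 75.0) / 81.8 * 100 = 8.31%

8.31


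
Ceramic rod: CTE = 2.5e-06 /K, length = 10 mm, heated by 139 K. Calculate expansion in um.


dL = 2.5e-06 * 10 * 139 * 1000 = 3.475 um

3.475


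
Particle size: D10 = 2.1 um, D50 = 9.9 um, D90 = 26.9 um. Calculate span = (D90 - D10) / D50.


Span = (26.9 - 2.1) / 9.9 = 24.8 / 9.9 = 2.505

2.505


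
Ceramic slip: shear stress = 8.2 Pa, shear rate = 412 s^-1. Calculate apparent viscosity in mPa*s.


eta = tau/gamma * 1000 = 8.2/412 * 1000 = 19.9 mPa*s

19.9


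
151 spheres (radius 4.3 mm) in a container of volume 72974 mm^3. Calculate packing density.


V_sphere = 4/3*pi*4.3^3 = 333.0381 mm^3
Total V = 151*333.0381 = 50288.7531 mm^3
PD = 50288.7531 / 72974 = 0.689

0.689


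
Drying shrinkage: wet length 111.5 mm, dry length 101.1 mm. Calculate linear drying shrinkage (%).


DS = (111.5 - 101.1) / 111.5 * 100 = 9.33%

9.33


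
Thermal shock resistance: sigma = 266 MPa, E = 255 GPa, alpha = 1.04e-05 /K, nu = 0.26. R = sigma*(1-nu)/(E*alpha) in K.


R = 266*(1-0.26)/(255*1000*1.04e-05) = 74 K

74


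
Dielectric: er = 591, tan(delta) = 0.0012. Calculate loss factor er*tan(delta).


Loss = 591 * 0.0012 = 0.709

0.709


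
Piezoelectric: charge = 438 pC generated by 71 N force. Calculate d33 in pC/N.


d33 = 438 / 71 = 6.2 pC/N

6.2


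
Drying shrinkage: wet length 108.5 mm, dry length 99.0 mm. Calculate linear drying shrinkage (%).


DS = (108.5 - 99.0) / 108.5 * 100 = 8.76%

8.76


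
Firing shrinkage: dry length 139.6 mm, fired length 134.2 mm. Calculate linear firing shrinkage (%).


FS = (139.6 - 134.2) / 139.6 * 100 = 3.87%

3.87


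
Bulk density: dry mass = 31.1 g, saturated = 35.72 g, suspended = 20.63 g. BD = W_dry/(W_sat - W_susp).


BD = 31.1 / (35.72 - 20.63) = 31.1 / 15.09 = 2.061 g/cm^3

2.061


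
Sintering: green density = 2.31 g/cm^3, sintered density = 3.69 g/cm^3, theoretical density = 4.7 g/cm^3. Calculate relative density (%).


Relative = 3.69 / 4.7 * 100 = 78.5%

78.5


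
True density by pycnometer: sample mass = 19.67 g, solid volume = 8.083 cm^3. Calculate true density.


TD = 19.67 / 8.083 = 2.434 g/cm^3

2.434


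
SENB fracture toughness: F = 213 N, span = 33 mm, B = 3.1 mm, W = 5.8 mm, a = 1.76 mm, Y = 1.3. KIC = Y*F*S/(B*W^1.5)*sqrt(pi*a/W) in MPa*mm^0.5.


KIC = 1.3*213*33/(3.1*5.8^1.5)*sqrt(pi*1.76/5.8) = 206.04

206.04


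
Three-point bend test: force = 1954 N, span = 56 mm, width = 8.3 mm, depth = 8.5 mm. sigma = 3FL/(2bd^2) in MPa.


sigma = 3*1954*56/(2*8.3*8.5^2) = 273.7 MPa

273.7


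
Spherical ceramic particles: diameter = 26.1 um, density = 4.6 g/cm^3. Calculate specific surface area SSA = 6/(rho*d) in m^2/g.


SSA = 6 / (4.6 * 26.1) = 0.05 m^2/g

0.05


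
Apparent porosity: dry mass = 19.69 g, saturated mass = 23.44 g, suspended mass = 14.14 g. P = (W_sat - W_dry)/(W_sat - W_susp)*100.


P = (23.44 - 19.69) / (23.44 - 14.14) * 100 = 3.75 / 9.3 * 100 = 40.3%

40.3


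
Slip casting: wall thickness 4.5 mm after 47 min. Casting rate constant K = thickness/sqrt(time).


K = 4.5 / sqrt(47) = 4.5 / 6.8557 = 0.656 mm/min^0.5

0.656


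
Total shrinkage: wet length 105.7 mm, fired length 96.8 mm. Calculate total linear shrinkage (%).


TS = (105.7 - 96.8) / 105.7 * 100 = 8.42%

8.42


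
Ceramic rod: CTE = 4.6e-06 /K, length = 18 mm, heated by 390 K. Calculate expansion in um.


dL = 4.6e-06 * 18 * 390 * 1000 = 32.292 um

32.292


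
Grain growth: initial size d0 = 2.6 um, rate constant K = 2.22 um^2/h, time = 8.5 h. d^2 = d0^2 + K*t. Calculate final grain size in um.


d^2 = 2.6^2 + 2.22*8.5 = 25.63
d = sqrt(25.63) = 5.06 um

5.06


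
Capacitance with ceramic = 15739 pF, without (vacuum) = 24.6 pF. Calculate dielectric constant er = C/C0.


er = 15739 / 24.6 = 639.8

639.8


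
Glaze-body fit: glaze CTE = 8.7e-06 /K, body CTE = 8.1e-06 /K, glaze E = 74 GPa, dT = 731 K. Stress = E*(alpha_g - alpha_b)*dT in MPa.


Stress = 74*1000*(8.7e-06 - 8.1e-06)*731 = 32.5 MPa

32.5


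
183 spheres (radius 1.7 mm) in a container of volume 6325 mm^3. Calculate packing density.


V_sphere = 4/3*pi*1.7^3 = 20.5795 mm^3
Total V = 183*20.5795 = 3766.0485 mm^3
PD = 3766.0485 / 6325 = 0.595

0.595


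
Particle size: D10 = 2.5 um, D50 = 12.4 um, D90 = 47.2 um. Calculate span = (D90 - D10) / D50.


Span = (47.2 - 2.5) / 12.4 = 44.7 / 12.4 = 3.605

3.605


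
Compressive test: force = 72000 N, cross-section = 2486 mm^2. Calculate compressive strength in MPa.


CS = 72000 / 2486 = 29.0 MPa

29.0


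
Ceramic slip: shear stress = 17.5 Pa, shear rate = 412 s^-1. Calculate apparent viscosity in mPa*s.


eta = tau/gamma * 1000 = 17.5/412 * 1000 = 42.5 mPa*s

42.5


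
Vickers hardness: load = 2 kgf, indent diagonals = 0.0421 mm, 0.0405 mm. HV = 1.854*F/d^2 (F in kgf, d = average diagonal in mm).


d_avg = (0.0421+0.0405)/2 = 0.0413 mm
HV = 1.854*2/0.0413^2 = 2174

2174


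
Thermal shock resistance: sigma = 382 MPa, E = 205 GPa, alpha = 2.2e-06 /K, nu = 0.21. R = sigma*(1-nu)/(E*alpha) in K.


R = 382*(1-0.21)/(205*1000*2.2e-06) = 669 K

669


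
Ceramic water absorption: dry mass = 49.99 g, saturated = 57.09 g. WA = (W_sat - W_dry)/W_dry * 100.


WA = (57.09 - 49.99) / 49.99 * 100 = 14.2%

14.2


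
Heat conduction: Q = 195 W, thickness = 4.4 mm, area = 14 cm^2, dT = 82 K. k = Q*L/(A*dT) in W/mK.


k = 195*4.4/1000/(14/10000*82) = 7.47 W/mK

7.47


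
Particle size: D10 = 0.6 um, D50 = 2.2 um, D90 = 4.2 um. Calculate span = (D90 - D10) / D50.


Span = (4.2 - 0.6) / 2.2 = 3.6 / 2.2 = 1.636

1.636


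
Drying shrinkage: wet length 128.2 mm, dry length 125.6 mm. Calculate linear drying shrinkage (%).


DS = (128.2 - 125.6) / 128.2 * 100 = 2.03%

2.03


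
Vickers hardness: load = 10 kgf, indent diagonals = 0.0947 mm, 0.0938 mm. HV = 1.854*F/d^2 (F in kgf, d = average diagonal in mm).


d_avg = (0.0947+0.0938)/2 = 0.09425 mm
HV = 1.854*10/0.09425^2 = 2087

2087


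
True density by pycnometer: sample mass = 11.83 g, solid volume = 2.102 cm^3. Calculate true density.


TD = 11.83 / 2.102 = 5.628 g/cm^3

5.628


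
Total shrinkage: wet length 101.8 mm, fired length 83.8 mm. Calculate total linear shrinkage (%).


TS = (101.8 - 83.8) / 101.8 * 100 = 17.68%

17.68


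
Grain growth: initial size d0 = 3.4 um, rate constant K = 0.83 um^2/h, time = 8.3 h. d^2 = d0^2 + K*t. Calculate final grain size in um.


d^2 = 3.4^2 + 0.83*8.3 = 18.449
d = sqrt(18.449) = 4.3 um

4.3


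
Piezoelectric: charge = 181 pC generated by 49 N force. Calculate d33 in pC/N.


d33 = 181 / 49 = 3.7 pC/N

3.7


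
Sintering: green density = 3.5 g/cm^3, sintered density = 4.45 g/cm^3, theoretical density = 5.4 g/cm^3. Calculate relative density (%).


Relative = 4.45 / 5.4 * 100 = 82.4%

82.4


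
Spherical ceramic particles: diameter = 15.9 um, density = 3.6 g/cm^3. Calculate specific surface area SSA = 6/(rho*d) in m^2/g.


SSA = 6 / (3.6 * 15.9) = 0.105 m^2/g

0.105


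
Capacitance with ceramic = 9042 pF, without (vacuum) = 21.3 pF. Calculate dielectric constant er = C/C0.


er = 9042 / 21.3 = 424.51

424.51


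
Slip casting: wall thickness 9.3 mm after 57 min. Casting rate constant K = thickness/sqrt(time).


K = 9.3 / sqrt(57) = 9.3 / 7.5498 = 1.232 mm/min^0.5

1.232


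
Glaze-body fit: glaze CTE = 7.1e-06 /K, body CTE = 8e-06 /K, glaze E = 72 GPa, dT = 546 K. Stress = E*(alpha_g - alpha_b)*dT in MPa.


Stress = 72*1000*(7.1e-06 - 8e-06)*546 = -35.4 MPa

-35.4


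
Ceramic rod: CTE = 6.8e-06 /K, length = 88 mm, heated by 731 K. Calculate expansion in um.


dL = 6.8e-06 * 88 * 731 * 1000 = 437.43 um

437.43


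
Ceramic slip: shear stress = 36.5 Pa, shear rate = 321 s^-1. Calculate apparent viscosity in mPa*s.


eta = tau/gamma * 1000 = 36.5/321 * 1000 = 113.7 mPa*s

113.7


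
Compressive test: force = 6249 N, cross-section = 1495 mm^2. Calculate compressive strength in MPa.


CS = 6249 / 1495 = 4.2 MPa

4.2


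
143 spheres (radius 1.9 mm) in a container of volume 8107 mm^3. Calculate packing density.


V_sphere = 4/3*pi*1.9^3 = 28.7309 mm^3
Total V = 143*28.7309 = 4108.5187 mm^3
PD = 4108.5187 / 8107 = 0.507

0.507


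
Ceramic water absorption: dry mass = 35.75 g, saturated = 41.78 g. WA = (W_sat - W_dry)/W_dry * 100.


WA = (41.78 - 35.75) / 35.75 * 100 = 16.87%

16.87


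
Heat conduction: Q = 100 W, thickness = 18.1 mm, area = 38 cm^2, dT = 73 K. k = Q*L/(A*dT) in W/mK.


k = 100*18.1/1000/(38/10000*73) = 6.52 W/mK

6.52


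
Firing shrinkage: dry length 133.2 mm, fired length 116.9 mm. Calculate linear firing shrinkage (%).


FS = (133.2 - 116.9) / 133.2 * 100 = 12.24%

12.24


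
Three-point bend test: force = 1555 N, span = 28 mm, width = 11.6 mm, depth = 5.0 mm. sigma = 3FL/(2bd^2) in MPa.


sigma = 3*1555*28/(2*11.6*5.0^2) = 225.2 MPa

225.2


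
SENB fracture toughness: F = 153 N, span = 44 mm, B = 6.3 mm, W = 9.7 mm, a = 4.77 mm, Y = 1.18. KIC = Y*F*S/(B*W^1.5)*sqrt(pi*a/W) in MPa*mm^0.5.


KIC = 1.18*153*44/(6.3*9.7^1.5)*sqrt(pi*4.77/9.7) = 51.88

51.88


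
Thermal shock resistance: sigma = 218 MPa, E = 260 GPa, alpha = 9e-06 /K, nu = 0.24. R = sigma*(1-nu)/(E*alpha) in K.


R = 218*(1-0.24)/(260*1000*9e-06) = 71 K

71


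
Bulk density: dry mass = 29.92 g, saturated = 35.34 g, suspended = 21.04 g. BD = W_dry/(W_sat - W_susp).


BD = 29.92 / (35.34 - 21.04) = 29.92 / 14.3 = 2.092 g/cm^3

2.092


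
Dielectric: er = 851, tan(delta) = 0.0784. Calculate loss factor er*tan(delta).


Loss = 851 * 0.0784 = 66.718

66.718


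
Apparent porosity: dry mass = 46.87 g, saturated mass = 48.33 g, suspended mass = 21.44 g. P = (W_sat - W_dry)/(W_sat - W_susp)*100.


P = (48.33 - 46.87) / (48.33 - 21.44) * 100 = 1.46 / 26.89 * 100 = 5.4%

5.4


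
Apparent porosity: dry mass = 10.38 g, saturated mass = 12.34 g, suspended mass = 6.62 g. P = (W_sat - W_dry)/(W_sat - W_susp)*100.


P = (12.34 - 10.38) / (12.34 - 6.62) * 100 = 1.96 / 5.72 * 100 = 34.3%

34.3


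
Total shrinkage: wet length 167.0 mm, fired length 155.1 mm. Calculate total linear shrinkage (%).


TS = (167.0 - 155.1) / 167.0 * 100 = 7.13%

7.13


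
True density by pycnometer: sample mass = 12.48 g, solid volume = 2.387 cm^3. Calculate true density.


TD = 12.48 / 2.387 = 5.228 g/cm^3

5.228


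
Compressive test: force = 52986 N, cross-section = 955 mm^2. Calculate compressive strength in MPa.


CS = 52986 / 955 = 55.5 MPa

55.5


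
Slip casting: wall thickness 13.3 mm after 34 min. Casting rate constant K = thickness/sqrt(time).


K = 13.3 / sqrt(34) = 13.3 / 5.831 = 2.281 mm/min^0.5

2.281


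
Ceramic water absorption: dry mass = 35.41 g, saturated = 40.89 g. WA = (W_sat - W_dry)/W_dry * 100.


WA = (40.89 - 35.41) / 35.41 * 100 = 15.48%

15.48


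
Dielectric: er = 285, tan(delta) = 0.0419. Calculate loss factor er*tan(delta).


Loss = 285 * 0.0419 = 11.942

11.942


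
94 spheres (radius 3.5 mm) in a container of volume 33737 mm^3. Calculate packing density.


V_sphere = 4/3*pi*3.5^3 = 179.5944 mm^3
Total V = 94*179.5944 = 16881.8736 mm^3
PD = 16881.8736 / 33737 = 0.5

0.5


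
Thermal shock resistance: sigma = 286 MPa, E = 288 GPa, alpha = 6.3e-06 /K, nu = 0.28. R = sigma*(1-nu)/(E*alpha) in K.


R = 286*(1-0.28)/(288*1000*6.3e-06) = 113 K

113


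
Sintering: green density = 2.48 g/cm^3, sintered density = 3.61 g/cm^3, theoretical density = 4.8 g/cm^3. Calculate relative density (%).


Relative = 3.61 / 4.8 * 100 = 75.2%

75.2


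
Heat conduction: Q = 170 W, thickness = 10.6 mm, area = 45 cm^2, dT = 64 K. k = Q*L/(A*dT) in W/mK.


k = 170*10.6/1000/(45/10000*64) = 6.26 W/mK

6.26


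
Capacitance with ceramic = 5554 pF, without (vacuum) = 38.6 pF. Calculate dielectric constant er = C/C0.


er = 5554 / 38.6 = 143.89

143.89


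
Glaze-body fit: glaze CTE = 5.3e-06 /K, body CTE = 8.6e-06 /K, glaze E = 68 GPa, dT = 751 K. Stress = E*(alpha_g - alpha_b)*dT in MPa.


Stress = 68*1000*(5.3e-06 - 8.6e-06)*751 = -168.5 MPa

-168.5


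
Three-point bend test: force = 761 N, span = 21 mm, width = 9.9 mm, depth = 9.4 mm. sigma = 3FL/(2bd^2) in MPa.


sigma = 3*761*21/(2*9.9*9.4^2) = 27.4 MPa

27.4


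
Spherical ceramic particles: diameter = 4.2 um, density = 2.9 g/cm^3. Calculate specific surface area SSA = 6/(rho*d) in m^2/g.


SSA = 6 / (2.9 * 4.2) = 0.493 m^2/g

0.493
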